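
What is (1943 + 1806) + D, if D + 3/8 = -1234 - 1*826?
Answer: 13509/8 ≈ 1688.6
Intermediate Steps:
D = -16483/8 (D = -3/8 + (-1234 - 1*826) = -3/8 + (-1234 - 826) = -3/8 - 2060 = -16483/8 ≈ -2060.4)
(1943 + 1806) + D = (1943 + 1806) - 16483/8 = 3749 - 16483/8 = 13509/8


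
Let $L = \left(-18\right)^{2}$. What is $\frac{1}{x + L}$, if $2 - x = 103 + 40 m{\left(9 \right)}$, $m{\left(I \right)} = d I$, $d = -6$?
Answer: $\frac{1}{2383} \approx 0.00041964$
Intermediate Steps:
$m{\left(I \right)} = - 6 I$
$x = 2059$ ($x = 2 - \left(103 + 40 \left(\left(-6\right) 9\right)\right) = 2 - \left(103 + 40 \left(-54\right)\right) = 2 - \left(103 - 2160\right) = 2 - -2057 = 2 + 2057 = 2059$)
$L = 324$
$\frac{1}{x + L} = \frac{1}{2059 + 324} = \frac{1}{2383}$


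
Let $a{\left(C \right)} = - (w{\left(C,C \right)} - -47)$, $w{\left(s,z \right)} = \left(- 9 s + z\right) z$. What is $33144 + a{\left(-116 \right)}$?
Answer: $140745$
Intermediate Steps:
$w{\left(s,z \right)} = z \left(z - 9 s\right)$ ($w{\left(s,z \right)} = \left(z - 9 s\right) z = z \left(z - 9 s\right)$)
$a{\left(C \right)} = -47 + 8 C^{2}$ ($a{\left(C \right)} = - (C \left(C - 9 C\right) - -47) = - (C \left(- 8 C\right) + 47) = - (- 8 C^{2} + 47) = - (47 - 8 C^{2}) = -47 + 8 C^{2}$)
$33144 + a{\left(-116 \right)} = 33144 - \left(47 - 8 \left(-116\right)^{2}\right) = 33144 + \left(-47 + 8 \cdot 13456\right) = 33144 + \left(-47 + 107648\right) = 33144 + 107601 = 140745$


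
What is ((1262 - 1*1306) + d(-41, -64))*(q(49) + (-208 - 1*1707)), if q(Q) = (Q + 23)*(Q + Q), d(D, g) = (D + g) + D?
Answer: -976790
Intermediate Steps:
d(D, g) = g + 2*D
q(Q) = 2*Q*(23 + Q) (q(Q) = (23 + Q)*(2*Q) = 2*Q*(23 + Q))
((1262 - 1*1306) + d(-41, -64))*(q(49) + (-208 - 1*1707)) = ((1262 - 1*1306) + (-64 + 2*(-41)))*(2*49*(23 + 49) + (-208 - 1*1707)) = ((1262 - 1306) + (-64 - 82))*(2*49*72 + (-208 - 1707)) = (-44 - 146)*(7056 - 1915) = -190*5141 = -976790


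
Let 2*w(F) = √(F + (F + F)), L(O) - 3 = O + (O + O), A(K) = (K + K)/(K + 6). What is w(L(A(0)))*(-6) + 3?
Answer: -6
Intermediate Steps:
A(K) = 2*K/(6 + K) (A(K) = (2*K)/(6 + K) = 2*K/(6 + K))
L(O) = 3 + 3*O (L(O) = 3 + (O + (O + O)) = 3 + (O + 2*O) = 3 + 3*O)
w(F) = √3*√F/2 (w(F) = √(F + (F + F))/2 = √(F + 2*F)/2 = √(3*F)/2 = (√3*√F)/2 = √3*√F/2)
w(L(A(0)))*(-6) + 3 = (√3*√(3 + 3*(2*0/(6 + 0)))/2)*(-6) + 3 = (√3*√(3 + 3*(2*0/6))/2)*(-6) + 3 = (√3*√(3 + 3*(2*0*(⅙)))/2)*(-6) + 3 = (√3*√(3 + 3*0)/2)*(-6) + 3 = (√3*√(3 + 0)/2)*(-6) + 3 = (√3*√3/2)*(-6) + 3 = (3/2)*(-6) + 3 = -9 + 3 = -6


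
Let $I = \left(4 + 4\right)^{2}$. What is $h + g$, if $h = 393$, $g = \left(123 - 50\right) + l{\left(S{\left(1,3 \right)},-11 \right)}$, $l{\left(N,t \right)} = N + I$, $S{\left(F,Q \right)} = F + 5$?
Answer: $536$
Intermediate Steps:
$S{\left(F,Q \right)} = 5 + F$
$I = 64$ ($I = 8^{2} = 64$)
$l{\left(N,t \right)} = 64 + N$ ($l{\left(N,t \right)} = N + 64 = 64 + N$)
$g = 143$ ($g = \left(123 - 50\right) + \left(64 + \left(5 + 1\right)\right) = 73 + \left(64 + 6\right) = 73 + 70 = 143$)
$h + g = 393 + 143 = 536$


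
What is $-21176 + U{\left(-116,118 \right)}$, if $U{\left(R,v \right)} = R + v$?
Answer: $-21174$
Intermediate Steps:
$-21176 + U{\left(-116,118 \right)} = -21176 + \left(-116 + 118\right) = -21176 + 2 = -21174$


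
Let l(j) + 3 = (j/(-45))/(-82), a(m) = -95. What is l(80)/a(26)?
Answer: 1099/35055 ≈ 0.031351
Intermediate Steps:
l(j) = -3 + j/3690 (l(j) = -3 + (j/(-45))/(-82) = -3 + (j*(-1/45))*(-1/82) = -3 - j/45*(-1/82) = -3 + j/3690)
l(80)/a(26) = (-3 + (1/3690)*80)/(-95) = (-3 + 8/369)*(-1/95) = -1099/369*(-1/95) = 1099/35055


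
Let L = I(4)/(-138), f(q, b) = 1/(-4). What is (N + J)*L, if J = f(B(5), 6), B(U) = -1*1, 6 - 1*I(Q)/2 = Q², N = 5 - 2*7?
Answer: -185/138 ≈ -1.3406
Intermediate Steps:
N = -9 (N = 5 - 14 = -9)
I(Q) = 12 - 2*Q²
B(U) = -1
f(q, b) = -¼
J = -¼ ≈ -0.25000
L = 10/69 (L = (12 - 2*4²)/(-138) = (12 - 2*16)*(-1/138) = (12 - 32)*(-1/138) = -20*(-1/138) = 10/69 ≈ 0.14493)
(N + J)*L = (-9 - ¼)*(10/69) = -37/4*10/69 = -185/138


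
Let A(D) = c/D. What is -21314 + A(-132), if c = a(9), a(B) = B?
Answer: -937819/44 ≈ -21314.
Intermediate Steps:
c = 9
A(D) = 9/D
-21314 + A(-132) = -21314 + 9/(-132) = -21314 + 9*(-1/132) = -21314 - 3/44 = -937819/44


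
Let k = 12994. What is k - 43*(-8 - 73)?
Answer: 16477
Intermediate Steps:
k - 43*(-8 - 73) = 12994 - 43*(-8 - 73) = 12994 - 43*(-81) = 12994 - 1*(-3483) = 12994 + 3483 = 16477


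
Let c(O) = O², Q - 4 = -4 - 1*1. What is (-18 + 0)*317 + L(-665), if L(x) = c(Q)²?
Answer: -5705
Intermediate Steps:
Q = -1 (Q = 4 + (-4 - 1*1) = 4 + (-4 - 1) = 4 - 5 = -1)
L(x) = 1 (L(x) = ((-1)²)² = 1² = 1)
(-18 + 0)*317 + L(-665) = (-18 + 0)*317 + 1 = -18*317 + 1 = -5706 + 1 = -5705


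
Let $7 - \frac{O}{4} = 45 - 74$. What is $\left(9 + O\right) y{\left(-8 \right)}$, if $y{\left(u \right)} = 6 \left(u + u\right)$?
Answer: $-14688$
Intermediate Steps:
$O = 144$ ($O = 28 - 4 \left(45 - 74\right) = 28 - -116 = 28 + 116 = 144$)
$y{\left(u \right)} = 12 u$ ($y{\left(u \right)} = 6 \cdot 2 u = 12 u$)
$\left(9 + O\right) y{\left(-8 \right)} = \left(9 + 144\right) 12 \left(-8\right) = 153 \left(-96\right) = -14688$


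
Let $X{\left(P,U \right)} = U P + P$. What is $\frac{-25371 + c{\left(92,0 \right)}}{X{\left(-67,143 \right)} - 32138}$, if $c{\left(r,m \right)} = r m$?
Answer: $\frac{25371}{41786} \approx 0.60717$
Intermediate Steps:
$X{\left(P,U \right)} = P + P U$ ($X{\left(P,U \right)} = P U + P = P + P U$)
$c{\left(r,m \right)} = m r$
$\frac{-25371 + c{\left(92,0 \right)}}{X{\left(-67,143 \right)} - 32138} = \frac{-25371 + 0 \cdot 92}{- 67 \left(1 + 143\right) - 32138} = \frac{-25371 + 0}{\left(-67\right) 144 - 32138} = - \frac{25371}{-9648 - 32138} = - \frac{25371}{-41786} = \left(-25371\right) \left(- \frac{1}{41786}\right) = \frac{25371}{41786}$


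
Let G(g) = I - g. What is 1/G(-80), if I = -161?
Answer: -1/81 ≈ -0.012346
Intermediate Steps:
G(g) = -161 - g
1/G(-80) = 1/(-161 - 1*(-80)) = 1/(-161 + 80) = 1/(-81) = -1/81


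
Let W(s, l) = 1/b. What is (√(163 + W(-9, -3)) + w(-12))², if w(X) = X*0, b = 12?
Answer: 1957/12 ≈ 163.08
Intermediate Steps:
W(s, l) = 1/12
w(X) = 0
(√(163 + W(-9, -3)) + w(-12))² = (√(163 + 1/12) + 0)² = (√(1957/12) + 0)² = (√5871/6 + 0)² = (√5871/6)² = 1957/12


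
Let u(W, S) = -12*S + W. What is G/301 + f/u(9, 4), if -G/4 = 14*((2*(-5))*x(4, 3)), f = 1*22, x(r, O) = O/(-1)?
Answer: -10306/1677 ≈ -6.1455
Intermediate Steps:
x(r, O) = -O (x(r, O) = O*(-1) = -O)
u(W, S) = W - 12*S
f = 22
G = -1680 (G = -56*(2*(-5))*(-1*3) = -56*(-10*(-3)) = -56*30 = -4*420 = -1680)
G/301 + f/u(9, 4) = -1680/301 + 22/(9 - 12*4) = -1680*1/301 + 22/(9 - 48) = -240/43 + 22/(-39) = -240/43 + 22*(-1/39) = -240/43 - 22/39 = -10306/1677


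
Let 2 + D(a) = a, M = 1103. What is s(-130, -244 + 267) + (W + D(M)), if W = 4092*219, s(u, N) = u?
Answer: 897119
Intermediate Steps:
W = 896148
D(a) = -2 + a
s(-130, -244 + 267) + (W + D(M)) = -130 + (896148 + (-2 + 1103)) = -130 + (896148 + 1101) = -130 + 897249 = 897119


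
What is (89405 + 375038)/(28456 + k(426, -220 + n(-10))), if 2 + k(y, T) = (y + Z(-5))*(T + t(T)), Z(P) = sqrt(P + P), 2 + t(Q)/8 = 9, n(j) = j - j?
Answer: -46908743/4183066 + 464443*I*sqrt(10)/10457665 ≈ -11.214 + 0.14044*I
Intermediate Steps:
n(j) = 0
t(Q) = 56 (t(Q) = -16 + 8*9 = -16 + 72 = 56)
Z(P) = sqrt(2)*sqrt(P) (Z(P) = sqrt(2*P) = sqrt(2)*sqrt(P))
k(y, T) = -2 + (56 + T)*(y + I*sqrt(10)) (k(y, T) = -2 + (y + sqrt(2)*sqrt(-5))*(T + 56) = -2 + (y + sqrt(2)*(I*sqrt(5)))*(56 + T) = -2 + (y + I*sqrt(10))*(56 + T) = -2 + (56 + T)*(y + I*sqrt(10)))
(89405 + 375038)/(28456 + k(426, -220 + n(-10))) = (89405 + 375038)/(28456 + (-2 + 56*426 + (-220 + 0)*426 + 56*I*sqrt(10) + I*(-220 + 0)*sqrt(10))) = 464443/(28456 + (-2 + 23856 - 220*426 + 56*I*sqrt(10) + I*(-220)*sqrt(10))) = 464443/(28456 + (-2 + 23856 - 93720 + 56*I*sqrt(10) - 220*I*sqrt(10))) = 464443/(28456 + (-69866 - 164*I*sqrt(10))) = 464443/(-41410 - 164*I*sqrt(10))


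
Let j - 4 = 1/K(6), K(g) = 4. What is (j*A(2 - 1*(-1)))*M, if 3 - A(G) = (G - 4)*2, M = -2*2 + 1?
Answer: -255/4 ≈ -63.750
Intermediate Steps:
M = -3 (M = -4 + 1 = -3)
j = 17/4 (j = 4 + 1/4 = 4 + ¼ = 17/4 ≈ 4.2500)
A(G) = 11 - 2*G (A(G) = 3 - (G - 4)*2 = 3 - (-4 + G)*2 = 3 - (-8 + 2*G) = 3 + (8 - 2*G) = 11 - 2*G)
(j*A(2 - 1*(-1)))*M = (17*(11 - 2*(2 - 1*(-1)))/4)*(-3) = (17*(11 - 2*(2 + 1))/4)*(-3) = (17*(11 - 2*3)/4)*(-3) = (17*(11 - 6)/4)*(-3) = ((17/4)*5)*(-3) = (85/4)*(-3) = -255/4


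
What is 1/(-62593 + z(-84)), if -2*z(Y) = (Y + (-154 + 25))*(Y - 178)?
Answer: -1/90496 ≈ -1.1050e-5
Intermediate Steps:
z(Y) = -(-178 + Y)*(-129 + Y)/2 (z(Y) = -(Y + (-154 + 25))*(Y - 178)/2 = -(Y - 129)*(-178 + Y)/2 = -(-129 + Y)*(-178 + Y)/2 = -(-178 + Y)*(-129 + Y)/2)
1/(-62593 + z(-84)) = 1/(-62593 + (-11481 - 1/2*(-84)**2 + (307/2)*(-84))) = 1/(-62593 + (-11481 - 1/2*7056 - 12894)) = 1/(-62593 + (-11481 - 3528 - 12894)) = 1/(-62593 - 27903) = 1/(-90496) = -1/90496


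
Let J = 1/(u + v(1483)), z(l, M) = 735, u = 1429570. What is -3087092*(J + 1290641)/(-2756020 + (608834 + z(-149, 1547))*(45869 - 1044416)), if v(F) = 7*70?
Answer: 1424456848298351353/217614393974806445 ≈ 6.5458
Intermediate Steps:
v(F) = 490
J = 1/1430060 (J = 1/(1429570 + 490) = 1/1430060 ≈ 6.9927e-7)
-3087092*(J + 1290641)/(-2756020 + (608834 + z(-149, 1547))*(45869 - 1044416)) = -3087092*(1/1430060 + 1290641)/(-2756020 + (608834 + 735)*(45869 - 1044416)) = -3087092*1845694068461/(1430060*(-2756020 + 609569*(-998547))) = -3087092*1845694068461/(1430060*(-2756020 - 608683296243)) = -3087092/((-608686052263*1430060/1845694068461)) = -3087092/(-870457575899225780/1845694068461) = -3087092*(-1845694068461/870457575899225780) = 1424456848298351353/217614393974806445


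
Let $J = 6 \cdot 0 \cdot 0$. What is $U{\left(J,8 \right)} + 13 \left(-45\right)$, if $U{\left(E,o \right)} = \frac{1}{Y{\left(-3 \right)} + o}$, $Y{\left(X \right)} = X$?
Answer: $- \frac{2924}{5} \approx -584.8$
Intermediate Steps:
$J = 0$ ($J = 0 \cdot 0 = 0$)
$U{\left(E,o \right)} = \frac{1}{-3 + o}$
$U{\left(J,8 \right)} + 13 \left(-45\right) = \frac{1}{-3 + 8} + 13 \left(-45\right) = \frac{1}{5} - 585 = - \frac{2924}{5}$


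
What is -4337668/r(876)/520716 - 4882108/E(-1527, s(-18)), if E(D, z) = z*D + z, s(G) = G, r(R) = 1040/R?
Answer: -2044830541601/11067818580 ≈ -184.75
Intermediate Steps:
E(D, z) = z + D*z (E(D, z) = D*z + z = z + D*z)
-4337668/r(876)/520716 - 4882108/E(-1527, s(-18)) = -4337668/(1040/876)/520716 - 4882108*(-1/(18*(1 - 1527))) = -4337668/(1040*(1/876))*(1/520716) - 4882108/((-18*(-1526))) = -4337668/260/219*(1/520716) - 4882108/27468 = -4337668*219/260*(1/520716) - 4882108*1/27468 = -237487323/65*1/520716 - 174361/981 = -79162441/11282180 - 174361/981 = -2044830541601/11067818580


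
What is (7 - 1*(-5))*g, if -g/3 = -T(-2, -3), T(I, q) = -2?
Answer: -72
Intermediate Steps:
g = -6 (g = -(-3)*(-2) = -3*2 = -6)
(7 - 1*(-5))*g = (7 - 1*(-5))*(-6) = (7 + 5)*(-6) = 12*(-6) = -72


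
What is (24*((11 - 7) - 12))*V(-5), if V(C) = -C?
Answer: -960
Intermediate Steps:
(24*((11 - 7) - 12))*V(-5) = (24*((11 - 7) - 12))*(-1*(-5)) = (24*(4 - 12))*5 = (24*(-8))*5 = -192*5 = -960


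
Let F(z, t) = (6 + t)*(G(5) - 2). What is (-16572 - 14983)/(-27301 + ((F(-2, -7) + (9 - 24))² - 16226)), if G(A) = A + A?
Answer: 31555/42998 ≈ 0.73387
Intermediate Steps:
G(A) = 2*A
F(z, t) = 48 + 8*t (F(z, t) = (6 + t)*(2*5 - 2) = (6 + t)*(10 - 2) = (6 + t)*8 = 48 + 8*t)
(-16572 - 14983)/(-27301 + ((F(-2, -7) + (9 - 24))² - 16226)) = (-16572 - 14983)/(-27301 + (((48 + 8*(-7)) + (9 - 24))² - 16226)) = -31555/(-27301 + (((48 - 56) - 15)² - 16226)) = -31555/(-27301 + ((-8 - 15)² - 16226)) = -31555/(-27301 + ((-23)² - 16226)) = -31555/(-27301 + (529 - 16226)) = -31555/(-27301 - 15697) = -31555/(-42998) = -31555*(-1/42998) = 31555/42998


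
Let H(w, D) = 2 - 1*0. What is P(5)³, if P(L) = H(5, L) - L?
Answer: -27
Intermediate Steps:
H(w, D) = 2 (H(w, D) = 2 + 0 = 2)
P(L) = 2 - L
P(5)³ = (2 - 1*5)³ = (2 - 5)³ = (-3)³ = -27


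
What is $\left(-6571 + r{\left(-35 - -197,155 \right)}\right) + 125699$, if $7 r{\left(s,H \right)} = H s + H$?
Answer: $\frac{859161}{7} \approx 1.2274 \cdot 10^{5}$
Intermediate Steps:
$r{\left(s,H \right)} = \frac{H}{7} + \frac{H s}{7}$ ($r{\left(s,H \right)} = \frac{H s + H}{7} = \frac{H + H s}{7} = \frac{H}{7} + \frac{H s}{7}$)
$\left(-6571 + r{\left(-35 - -197,155 \right)}\right) + 125699 = \left(-6571 + \frac{1}{7} \cdot 155 \left(1 - -162\right)\right) + 125699 = \left(-6571 + \frac{1}{7} \cdot 155 \left(1 + \left(-35 + 197\right)\right)\right) + 125699 = \left(-6571 + \frac{1}{7} \cdot 155 \left(1 + 162\right)\right) + 125699 = \left(-6571 + \frac{1}{7} \cdot 155 \cdot 163\right) + 125699 = \left(-6571 + \frac{25265}{7}\right) + 125699 = - \frac{20732}{7} + 125699 = \frac{859161}{7}$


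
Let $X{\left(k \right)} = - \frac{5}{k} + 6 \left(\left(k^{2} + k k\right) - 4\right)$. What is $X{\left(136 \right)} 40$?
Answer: $\frac{150911015}{17} \approx 8.8771 \cdot 10^{6}$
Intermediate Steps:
$X{\left(k \right)} = -24 - \frac{5}{k} + 12 k^{2}$ ($X{\left(k \right)} = - \frac{5}{k} + 6 \left(\left(k^{2} + k^{2}\right) - 4\right) = - \frac{5}{k} + 6 \left(2 k^{2} - 4\right) = - \frac{5}{k} + 6 \left(-4 + 2 k^{2}\right) = - \frac{5}{k} + \left(-24 + 12 k^{2}\right) = -24 - \frac{5}{k} + 12 k^{2}$)
$X{\left(136 \right)} 40 = \left(-24 - \frac{5}{136} + 12 \cdot 136^{2}\right) 40 = \left(-24 - \frac{5}{136} + 12 \cdot 18496\right) 40 = \left(-24 - \frac{5}{136} + 221952\right) 40 = \frac{30182203}{136} \cdot 40 = \frac{150911015}{17}$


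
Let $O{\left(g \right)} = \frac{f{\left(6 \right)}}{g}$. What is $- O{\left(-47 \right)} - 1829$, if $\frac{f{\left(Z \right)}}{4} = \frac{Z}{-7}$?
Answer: $- \frac{601765}{329} \approx -1829.1$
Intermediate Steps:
$f{\left(Z \right)} = - \frac{4 Z}{7}$ ($f{\left(Z \right)} = 4 \frac{Z}{-7} = 4 Z \left(- \frac{1}{7}\right) = 4 \left(- \frac{Z}{7}\right) = - \frac{4 Z}{7}$)
$O{\left(g \right)} = - \frac{24}{7 g}$ ($O{\left(g \right)} = \frac{\left(- \frac{4}{7}\right) 6}{g} = - \frac{24}{7 g}$)
$- O{\left(-47 \right)} - 1829 = - \frac{-24}{7 \left(-47\right)} - 1829 = - \frac{\left(-24\right) \left(-1\right)}{7 \cdot 47} - 1829 = \left(-1\right) \frac{24}{329} - 1829 = - \frac{24}{329} - 1829 = - \frac{601765}{329}$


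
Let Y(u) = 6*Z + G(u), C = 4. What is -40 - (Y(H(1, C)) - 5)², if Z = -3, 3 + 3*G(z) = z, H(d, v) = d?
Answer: -5401/9 ≈ -600.11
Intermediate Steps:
G(z) = -1 + z/3
Y(u) = -19 + u/3 (Y(u) = 6*(-3) + (-1 + u/3) = -18 + (-1 + u/3) = -19 + u/3)
-40 - (Y(H(1, C)) - 5)² = -40 - ((-19 + (⅓)*1) - 5)² = -40 - ((-19 + ⅓) - 5)² = -40 - (-56/3 - 5)² = -40 - (-71/3)² = -40 - 1*5041/9 = -40 - 5041/9 = -5401/9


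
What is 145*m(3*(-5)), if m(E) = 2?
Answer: 290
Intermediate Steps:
145*m(3*(-5)) = 145*2 = 290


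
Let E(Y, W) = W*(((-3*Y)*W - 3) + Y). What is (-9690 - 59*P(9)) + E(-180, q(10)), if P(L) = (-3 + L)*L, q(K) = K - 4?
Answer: 5466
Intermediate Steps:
q(K) = -4 + K
P(L) = L*(-3 + L)
E(Y, W) = W*(-3 + Y - 3*W*Y) (E(Y, W) = W*((-3*W*Y - 3) + Y) = W*((-3 - 3*W*Y) + Y) = W*(-3 + Y - 3*W*Y))
(-9690 - 59*P(9)) + E(-180, q(10)) = (-9690 - 531*(-3 + 9)) + (-4 + 10)*(-3 - 180 - 3*(-4 + 10)*(-180)) = (-9690 - 531*6) + 6*(-3 - 180 - 3*6*(-180)) = (-9690 - 59*54) + 6*(-3 - 180 + 3240) = (-9690 - 3186) + 6*3057 = -12876 + 18342 = 5466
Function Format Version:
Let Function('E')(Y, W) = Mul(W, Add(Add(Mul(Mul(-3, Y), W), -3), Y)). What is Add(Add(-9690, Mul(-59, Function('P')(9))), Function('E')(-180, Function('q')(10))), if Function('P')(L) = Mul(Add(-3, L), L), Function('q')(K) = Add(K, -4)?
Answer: 5466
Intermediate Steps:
Function('q')(K) = Add(-4, K)
Function('P')(L) = Mul(L, Add(-3, L))
Function('E')(Y, W) = Mul(W, Add(-3, Y, Mul(-3, W, Y))) (Function('E')(Y, W) = Mul(W, Add(Add(Mul(-3, W, Y), -3), Y)) = Mul(W, Add(Add(-3, Mul(-3, W, Y)), Y)) = Mul(W, Add(-3, Y, Mul(-3, W, Y))))
Add(Add(-9690, Mul(-59, Function('P')(9))), Function('E')(-180, Function('q')(10))) = Add(Add(-9690, Mul(-59, Mul(9, Add(-3, 9)))), Mul(Add(-4, 10), Add(-3, -180, Mul(-3, Add(-4, 10), -180)))) = Add(Add(-9690, Mul(-59, Mul(9, 6))), Mul(6, Add(-3, -180, Mul(-3, 6, -180)))) = Add(Add(-9690, Mul(-59, 54)), Mul(6, Add(-3, -180, 3240))) = Add(Add(-9690, -3186), Mul(6, 3057)) = Add(-12876, 18342) = 5466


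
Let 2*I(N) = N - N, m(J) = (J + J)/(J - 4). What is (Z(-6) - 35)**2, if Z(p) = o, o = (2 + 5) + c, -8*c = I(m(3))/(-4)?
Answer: 784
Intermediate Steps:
m(J) = 2*J/(-4 + J) (m(J) = (2*J)/(-4 + J) = 2*J/(-4 + J))
I(N) = 0 (I(N) = (N - N)/2 = (1/2)*0 = 0)
c = 0 (c = -0/(-4) = -0*(-1)/4 = -1/8*0 = 0)
o = 7 (o = (2 + 5) + 0 = 7 + 0 = 7)
Z(p) = 7
(Z(-6) - 35)**2 = (7 - 35)**2 = (-28)**2 = 784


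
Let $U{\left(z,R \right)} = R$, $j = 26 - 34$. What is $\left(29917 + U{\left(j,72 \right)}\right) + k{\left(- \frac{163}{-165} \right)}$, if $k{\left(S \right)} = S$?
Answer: $\frac{4948348}{165} \approx 29990.0$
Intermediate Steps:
$j = -8$ ($j = 26 - 34 = -8$)
$\left(29917 + U{\left(j,72 \right)}\right) + k{\left(- \frac{163}{-165} \right)} = \left(29917 + 72\right) - \frac{163}{-165} = 29989 - - \frac{163}{165} = 29989 + \frac{163}{165} = \frac{4948348}{165}$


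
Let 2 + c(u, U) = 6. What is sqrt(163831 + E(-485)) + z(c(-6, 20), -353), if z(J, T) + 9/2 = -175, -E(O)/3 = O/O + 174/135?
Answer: -359/2 + sqrt(36860430)/15 ≈ 225.25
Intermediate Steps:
E(O) = -103/15 (E(O) = -3*(O/O + 174/135) = -3*(1 + 174*(1/135)) = -3*(1 + 58/45) = -3*103/45 = -103/15)
c(u, U) = 4 (c(u, U) = -2 + 6 = 4)
z(J, T) = -359/2 (z(J, T) = -9/2 - 175 = -359/2)
sqrt(163831 + E(-485)) + z(c(-6, 20), -353) = sqrt(163831 - 103/15) - 359/2 = sqrt(2457362/15) - 359/2 = sqrt(36860430)/15 - 359/2 = -359/2 + sqrt(36860430)/15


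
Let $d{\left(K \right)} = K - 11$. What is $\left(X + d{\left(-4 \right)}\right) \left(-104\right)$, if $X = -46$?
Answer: $6344$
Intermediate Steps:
$d{\left(K \right)} = -11 + K$
$\left(X + d{\left(-4 \right)}\right) \left(-104\right) = \left(-46 - 15\right) \left(-104\right) = \left(-61\right) \left(-104\right) = 6344$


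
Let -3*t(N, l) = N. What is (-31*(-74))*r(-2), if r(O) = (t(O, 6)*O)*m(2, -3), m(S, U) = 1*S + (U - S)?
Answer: 9176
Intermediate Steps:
t(N, l) = -N/3
m(S, U) = U (m(S, U) = S + (U - S) = U)
r(O) = O² (r(O) = ((-O/3)*O)*(-3) = -O²/3*(-3) = O²)
(-31*(-74))*r(-2) = -31*(-74)*(-2)² = 2294*4 = 9176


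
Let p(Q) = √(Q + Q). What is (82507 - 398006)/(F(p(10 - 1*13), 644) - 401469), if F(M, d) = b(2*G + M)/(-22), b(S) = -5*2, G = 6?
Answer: 3470489/4416154 ≈ 0.78586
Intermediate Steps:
p(Q) = √2*√Q (p(Q) = √(2*Q) = √2*√Q)
b(S) = -10
F(M, d) = 5/11 (F(M, d) = -10/(-22) = -10*(-1/22) = 5/11)
(82507 - 398006)/(F(p(10 - 1*13), 644) - 401469) = (82507 - 398006)/(5/11 - 401469) = -315499/(-4416154/11) = -315499*(-11/4416154) = 3470489/4416154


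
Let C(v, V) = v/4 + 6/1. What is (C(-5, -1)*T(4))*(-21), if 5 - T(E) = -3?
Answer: -798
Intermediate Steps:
C(v, V) = 6 + v/4 (C(v, V) = v*(¼) + 6*1 = v/4 + 6 = 6 + v/4)
T(E) = 8 (T(E) = 5 - 1*(-3) = 5 + 3 = 8)
(C(-5, -1)*T(4))*(-21) = ((6 + (¼)*(-5))*8)*(-21) = ((6 - 5/4)*8)*(-21) = ((19/4)*8)*(-21) = 38*(-21) = -798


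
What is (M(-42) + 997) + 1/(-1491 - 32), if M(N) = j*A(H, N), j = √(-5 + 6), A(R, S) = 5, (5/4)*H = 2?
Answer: 1526045/1523 ≈ 1002.0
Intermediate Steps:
H = 8/5 (H = (⅘)*2 = 8/5 ≈ 1.6000)
j = 1 (j = √1 = 1)
M(N) = 5 (M(N) = 1*5 = 5)
(M(-42) + 997) + 1/(-1491 - 32) = (5 + 997) + 1/(-1491 - 32) = 1002 + 1/(-1523) = 1002 - 1/1523 = 1526045/1523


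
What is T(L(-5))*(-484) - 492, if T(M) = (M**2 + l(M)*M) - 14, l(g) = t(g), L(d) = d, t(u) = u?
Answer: -17916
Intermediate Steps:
l(g) = g
T(M) = -14 + 2*M**2 (T(M) = (M**2 + M*M) - 14 = (M**2 + M**2) - 14 = 2*M**2 - 14 = -14 + 2*M**2)
T(L(-5))*(-484) - 492 = (-14 + 2*(-5)**2)*(-484) - 492 = (-14 + 2*25)*(-484) - 492 = (-14 + 50)*(-484) - 492 = 36*(-484) - 492 = -17424 - 492 = -17916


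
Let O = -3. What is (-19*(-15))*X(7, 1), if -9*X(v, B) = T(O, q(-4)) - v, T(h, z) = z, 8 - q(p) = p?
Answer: -475/3 ≈ -158.33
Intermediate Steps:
q(p) = 8 - p
X(v, B) = -4/3 + v/9 (X(v, B) = -((8 - 1*(-4)) - v)/9 = -((8 + 4) - v)/9 = -(12 - v)/9 = -4/3 + v/9)
(-19*(-15))*X(7, 1) = (-19*(-15))*(-4/3 + (⅑)*7) = 285*(-4/3 + 7/9) = 285*(-5/9) = -475/3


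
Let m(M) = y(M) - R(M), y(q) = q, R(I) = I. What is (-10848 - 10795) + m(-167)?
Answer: -21643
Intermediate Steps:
m(M) = 0 (m(M) = M - M = 0)
(-10848 - 10795) + m(-167) = (-10848 - 10795) + 0 = -21643 + 0 = -21643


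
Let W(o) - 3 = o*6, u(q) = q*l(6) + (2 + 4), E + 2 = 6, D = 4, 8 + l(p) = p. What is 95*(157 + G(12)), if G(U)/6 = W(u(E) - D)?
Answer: -3895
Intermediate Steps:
l(p) = -8 + p
E = 4 (E = -2 + 6 = 4)
u(q) = 6 - 2*q (u(q) = q*(-8 + 6) + (2 + 4) = q*(-2) + 6 = -2*q + 6 = 6 - 2*q)
W(o) = 3 + 6*o (W(o) = 3 + o*6 = 3 + 6*o)
G(U) = -198 (G(U) = 6*(3 + 6*((6 - 2*4) - 1*4)) = 6*(3 + 6*((6 - 8) - 4)) = 6*(3 + 6*(-2 - 4)) = 6*(3 + 6*(-6)) = 6*(3 - 36) = 6*(-33) = -198)
95*(157 + G(12)) = 95*(157 - 198) = 95*(-41) = -3895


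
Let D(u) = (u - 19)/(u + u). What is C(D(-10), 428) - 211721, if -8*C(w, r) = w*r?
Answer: -8471943/40 ≈ -2.1180e+5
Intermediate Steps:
D(u) = (-19 + u)/(2*u) (D(u) = (-19 + u)/((2*u)) = (-19 + u)*(1/(2*u)) = (-19 + u)/(2*u))
C(w, r) = -r*w/8 (C(w, r) = -w*r/8 = -r*w/8)
C(D(-10), 428) - 211721 = -1/8*428*(1/2)*(-19 - 10)/(-10) - 211721 = -1/8*428*(1/2)*(-1/10)*(-29) - 211721 = -1/8*428*29/20 - 211721 = -3103/40 - 211721 = -8471943/40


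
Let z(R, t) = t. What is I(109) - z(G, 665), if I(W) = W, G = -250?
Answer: -556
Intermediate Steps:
I(109) - z(G, 665) = 109 - 1*665 = 109 - 665 = -556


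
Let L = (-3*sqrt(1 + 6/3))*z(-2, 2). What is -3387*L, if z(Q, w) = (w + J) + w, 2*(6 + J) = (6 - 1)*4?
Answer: 81288*sqrt(3) ≈ 1.4080e+5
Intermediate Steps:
J = 4 (J = -6 + ((6 - 1)*4)/2 = -6 + (5*4)/2 = -6 + (1/2)*20 = -6 + 10 = 4)
z(Q, w) = 4 + 2*w (z(Q, w) = (w + 4) + w = (4 + w) + w = 4 + 2*w)
L = -24*sqrt(3) (L = (-3*sqrt(1 + 6/3))*(4 + 2*2) = (-3*sqrt(1 + 6*(1/3)))*(4 + 4) = -3*sqrt(1 + 2)*8 = -3*sqrt(3)*8 = -24*sqrt(3) ≈ -41.569)
-3387*L = -(-81288)*sqrt(3) = 81288*sqrt(3)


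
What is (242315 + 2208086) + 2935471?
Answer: 5385872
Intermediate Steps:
(242315 + 2208086) + 2935471 = 2450401 + 2935471 = 5385872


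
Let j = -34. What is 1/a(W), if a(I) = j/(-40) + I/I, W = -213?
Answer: 20/37 ≈ 0.54054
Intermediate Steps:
a(I) = 37/20 (a(I) = -34/(-40) + I/I = -34*(-1/40) + 1 = 17/20 + 1 = 37/20)
1/a(W) = 1/(37/20) = 20/37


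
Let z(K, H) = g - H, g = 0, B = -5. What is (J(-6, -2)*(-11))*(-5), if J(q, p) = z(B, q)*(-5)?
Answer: -1650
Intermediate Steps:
z(K, H) = -H (z(K, H) = 0 - H = -H)
J(q, p) = 5*q (J(q, p) = -q*(-5) = 5*q)
(J(-6, -2)*(-11))*(-5) = ((5*(-6))*(-11))*(-5) = -30*(-11)*(-5) = 330*(-5) = -1650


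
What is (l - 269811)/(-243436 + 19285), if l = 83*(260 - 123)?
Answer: 258440/224151 ≈ 1.1530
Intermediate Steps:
l = 11371 (l = 83*137 = 11371)
(l - 269811)/(-243436 + 19285) = (11371 - 269811)/(-243436 + 19285) = -258440/(-224151) = -258440*(-1/224151) = 258440/224151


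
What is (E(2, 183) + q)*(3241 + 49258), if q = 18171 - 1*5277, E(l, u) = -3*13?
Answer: 674874645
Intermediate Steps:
E(l, u) = -39
q = 12894 (q = 18171 - 5277 = 12894)
(E(2, 183) + q)*(3241 + 49258) = (-39 + 12894)*(3241 + 49258) = 12855*52499 = 674874645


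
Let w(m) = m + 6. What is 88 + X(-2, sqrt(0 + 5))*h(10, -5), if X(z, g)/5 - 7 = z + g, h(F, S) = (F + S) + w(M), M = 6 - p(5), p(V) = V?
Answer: 388 + 60*sqrt(5) ≈ 522.16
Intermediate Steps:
M = 1 (M = 6 - 1*5 = 6 - 5 = 1)
w(m) = 6 + m
h(F, S) = 7 + F + S (h(F, S) = (F + S) + (6 + 1) = (F + S) + 7 = 7 + F + S)
X(z, g) = 35 + 5*g + 5*z (X(z, g) = 35 + 5*(z + g) = 35 + 5*(g + z) = 35 + (5*g + 5*z) = 35 + 5*g + 5*z)
88 + X(-2, sqrt(0 + 5))*h(10, -5) = 88 + (35 + 5*sqrt(0 + 5) + 5*(-2))*(7 + 10 - 5) = 88 + (35 + 5*sqrt(5) - 10)*12 = 88 + (25 + 5*sqrt(5))*12 = 88 + (300 + 60*sqrt(5)) = 388 + 60*sqrt(5)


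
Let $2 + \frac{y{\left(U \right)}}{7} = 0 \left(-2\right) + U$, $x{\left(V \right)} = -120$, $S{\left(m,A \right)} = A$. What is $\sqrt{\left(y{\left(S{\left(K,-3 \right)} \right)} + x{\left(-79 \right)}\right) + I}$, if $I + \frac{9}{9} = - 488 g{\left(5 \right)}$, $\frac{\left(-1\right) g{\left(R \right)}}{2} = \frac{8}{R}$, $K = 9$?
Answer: $\frac{2 \sqrt{8785}}{5} \approx 37.491$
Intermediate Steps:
$g{\left(R \right)} = - \frac{16}{R}$ ($g{\left(R \right)} = - 2 \frac{8}{R} = - \frac{16}{R}$)
$I = \frac{7803}{5}$ ($I = -1 - 488 \left(- \frac{16}{5}\right) = -1 - 488 \left(\left(-16\right) \frac{1}{5}\right) = -1 - - \frac{7808}{5} = -1 + \frac{7808}{5} = \frac{7803}{5} \approx 1560.6$)
$y{\left(U \right)} = -14 + 7 U$ ($y{\left(U \right)} = -14 + 7 \left(0 \left(-2\right) + U\right) = -14 + 7 \left(0 + U\right) = -14 + 7 U$)
$\sqrt{\left(y{\left(S{\left(K,-3 \right)} \right)} + x{\left(-79 \right)}\right) + I} = \sqrt{\left(\left(-14 + 7 \left(-3\right)\right) - 120\right) + \frac{7803}{5}} = \sqrt{\left(\left(-14 - 21\right) - 120\right) + \frac{7803}{5}} = \sqrt{\left(-35 - 120\right) + \frac{7803}{5}} = \sqrt{-155 + \frac{7803}{5}} = \sqrt{\frac{7028}{5}} = \frac{2 \sqrt{8785}}{5}$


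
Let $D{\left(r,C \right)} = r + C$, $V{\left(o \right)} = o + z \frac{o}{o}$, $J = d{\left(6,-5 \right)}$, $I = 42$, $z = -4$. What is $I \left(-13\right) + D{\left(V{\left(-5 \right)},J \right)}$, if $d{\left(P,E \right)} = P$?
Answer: $-549$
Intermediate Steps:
$J = 6$
$V{\left(o \right)} = -4 + o$ ($V{\left(o \right)} = o - 4 \frac{o}{o} = o - 4 = -4 + o$)
$D{\left(r,C \right)} = C + r$
$I \left(-13\right) + D{\left(V{\left(-5 \right)},J \right)} = 42 \left(-13\right) + \left(6 - 9\right) = -546 + \left(6 - 9\right) = -546 - 3 = -549$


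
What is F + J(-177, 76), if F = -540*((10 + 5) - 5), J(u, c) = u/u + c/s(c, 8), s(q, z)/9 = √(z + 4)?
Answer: -5399 + 38*√3/27 ≈ -5396.6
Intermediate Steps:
s(q, z) = 9*√(4 + z) (s(q, z) = 9*√(z + 4) = 9*√(4 + z))
J(u, c) = 1 + c*√3/54 (J(u, c) = u/u + c/((9*√(4 + 8))) = 1 + c/((9*√12)) = 1 + c/((9*(2*√3))) = 1 + c/((18*√3)) = 1 + c*(√3/54) = 1 + c*√3/54)
F = -5400 (F = -540*(15 - 5) = -540*10 = -5400)
F + J(-177, 76) = -5400 + (1 + (1/54)*76*√3) = -5400 + (1 + 38*√3/27) = -5399 + 38*√3/27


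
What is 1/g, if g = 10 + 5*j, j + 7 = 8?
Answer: 1/15 ≈ 0.066667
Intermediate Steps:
j = 1 (j = -7 + 8 = 1)
g = 15 (g = 10 + 5*1 = 10 + 5 = 15)
1/g = 1/15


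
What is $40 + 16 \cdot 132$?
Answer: $2152$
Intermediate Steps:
$40 + 16 \cdot 132 = 40 + 2112 = 2152$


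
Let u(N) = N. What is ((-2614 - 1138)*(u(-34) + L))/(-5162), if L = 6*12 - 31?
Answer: 13132/2581 ≈ 5.0880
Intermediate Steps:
L = 41 (L = 72 - 31 = 41)
((-2614 - 1138)*(u(-34) + L))/(-5162) = ((-2614 - 1138)*(-34 + 41))/(-5162) = -3752*7*(-1/5162) = -26264*(-1/5162) = 13132/2581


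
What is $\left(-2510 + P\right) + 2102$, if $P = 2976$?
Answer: $2568$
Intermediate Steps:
$\left(-2510 + P\right) + 2102 = \left(-2510 + 2976\right) + 2102 = 466 + 2102 = 2568$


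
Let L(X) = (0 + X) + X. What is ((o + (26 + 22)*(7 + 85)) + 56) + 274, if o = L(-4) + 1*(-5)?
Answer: 4733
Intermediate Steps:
L(X) = 2*X (L(X) = X + X = 2*X)
o = -13 (o = 2*(-4) + 1*(-5) = -8 - 5 = -13)
((o + (26 + 22)*(7 + 85)) + 56) + 274 = ((-13 + (26 + 22)*(7 + 85)) + 56) + 274 = ((-13 + 48*92) + 56) + 274 = ((-13 + 4416) + 56) + 274 = (4403 + 56) + 274 = 4459 + 274 = 4733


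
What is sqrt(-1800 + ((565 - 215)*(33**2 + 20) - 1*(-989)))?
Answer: sqrt(387339) ≈ 622.37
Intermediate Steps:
sqrt(-1800 + ((565 - 215)*(33**2 + 20) - 1*(-989))) = sqrt(-1800 + (350*(1089 + 20) + 989)) = sqrt(-1800 + (350*1109 + 989)) = sqrt(-1800 + (388150 + 989)) = sqrt(-1800 + 389139) = sqrt(387339)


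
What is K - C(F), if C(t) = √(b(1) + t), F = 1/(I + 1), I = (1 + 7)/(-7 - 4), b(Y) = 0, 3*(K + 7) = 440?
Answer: 419/3 - √33/3 ≈ 137.75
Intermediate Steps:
K = 419/3 (K = -7 + (⅓)*440 = -7 + 440/3 = 419/3 ≈ 139.67)
I = -8/11 (I = 8/(-11) = 8*(-1/11) = -8/11 ≈ -0.72727)
F = 11/3 (F = 1/(-8/11 + 1) = 1/(3/11) = 11/3 ≈ 3.6667)
C(t) = √t (C(t) = √(0 + t) = √t)
K - C(F) = 419/3 - √(11/3) = 419/3 - √33/3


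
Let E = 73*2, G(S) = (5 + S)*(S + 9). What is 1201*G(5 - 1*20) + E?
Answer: 72206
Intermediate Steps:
G(S) = (5 + S)*(9 + S)
E = 146
1201*G(5 - 1*20) + E = 1201*(45 + (5 - 1*20)**2 + 14*(5 - 1*20)) + 146 = 1201*(45 + (5 - 20)**2 + 14*(5 - 20)) + 146 = 1201*(45 + (-15)**2 + 14*(-15)) + 146 = 1201*(45 + 225 - 210) + 146 = 1201*60 + 146 = 72060 + 146 = 72206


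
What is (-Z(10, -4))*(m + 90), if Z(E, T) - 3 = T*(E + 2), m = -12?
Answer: 3510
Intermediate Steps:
Z(E, T) = 3 + T*(2 + E) (Z(E, T) = 3 + T*(E + 2) = 3 + T*(2 + E))
(-Z(10, -4))*(m + 90) = (-(3 + 2*(-4) + 10*(-4)))*(-12 + 90) = -(3 - 8 - 40)*78 = -1*(-45)*78 = 45*78 = 3510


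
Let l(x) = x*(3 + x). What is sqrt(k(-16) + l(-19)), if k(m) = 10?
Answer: sqrt(314) ≈ 17.720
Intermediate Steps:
sqrt(k(-16) + l(-19)) = sqrt(10 - 19*(3 - 19)) = sqrt(10 - 19*(-16)) = sqrt(10 + 304) = sqrt(314)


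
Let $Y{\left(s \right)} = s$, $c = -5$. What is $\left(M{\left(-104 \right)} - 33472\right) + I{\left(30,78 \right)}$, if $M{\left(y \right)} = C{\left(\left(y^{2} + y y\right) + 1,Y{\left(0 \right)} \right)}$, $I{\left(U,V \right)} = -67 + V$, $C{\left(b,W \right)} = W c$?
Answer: $-33461$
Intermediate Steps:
$C{\left(b,W \right)} = - 5 W$ ($C{\left(b,W \right)} = W \left(-5\right) = - 5 W$)
$M{\left(y \right)} = 0$ ($M{\left(y \right)} = \left(-5\right) 0 = 0$)
$\left(M{\left(-104 \right)} - 33472\right) + I{\left(30,78 \right)} = \left(0 - 33472\right) + \left(-67 + 78\right) = -33472 + 11 = -33461$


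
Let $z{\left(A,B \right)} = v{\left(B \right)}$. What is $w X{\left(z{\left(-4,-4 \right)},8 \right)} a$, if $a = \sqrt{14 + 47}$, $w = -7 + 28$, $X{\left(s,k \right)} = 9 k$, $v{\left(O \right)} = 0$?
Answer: $1512 \sqrt{61} \approx 11809.0$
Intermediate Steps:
$z{\left(A,B \right)} = 0$
$w = 21$
$a = \sqrt{61} \approx 7.8102$
$w X{\left(z{\left(-4,-4 \right)},8 \right)} a = 21 \cdot 9 \cdot 8 \sqrt{61} = 21 \cdot 72 \sqrt{61} = 1512 \sqrt{61}$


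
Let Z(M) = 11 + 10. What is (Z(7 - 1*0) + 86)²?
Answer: 11449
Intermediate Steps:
Z(M) = 21
(Z(7 - 1*0) + 86)² = (21 + 86)² = 107² = 11449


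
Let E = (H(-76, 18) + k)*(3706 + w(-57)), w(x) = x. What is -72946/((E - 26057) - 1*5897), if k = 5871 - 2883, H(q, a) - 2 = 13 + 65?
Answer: -36473/5581589 ≈ -0.0065345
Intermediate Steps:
H(q, a) = 80 (H(q, a) = 2 + (13 + 65) = 2 + 78 = 80)
k = 2988
E = 11195132 (E = (80 + 2988)*(3706 - 57) = 3068*3649 = 11195132)
-72946/((E - 26057) - 1*5897) = -72946/((11195132 - 26057) - 1*5897) = -72946/(11169075 - 5897) = -72946/11163178 = -72946*1/11163178 = -36473/5581589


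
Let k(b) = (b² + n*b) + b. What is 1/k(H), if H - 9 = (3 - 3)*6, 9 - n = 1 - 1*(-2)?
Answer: 1/144 ≈ 0.0069444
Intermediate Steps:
n = 6 (n = 9 - (1 - 1*(-2)) = 9 - (1 + 2) = 9 - 1*3 = 9 - 3 = 6)
H = 9 (H = 9 + (3 - 3)*6 = 9 + 0*6 = 9 + 0 = 9)
k(b) = b² + 7*b (k(b) = (b² + 6*b) + b = b² + 7*b)
1/k(H) = 1/(9*(7 + 9)) = 1/(9*16) = 1/144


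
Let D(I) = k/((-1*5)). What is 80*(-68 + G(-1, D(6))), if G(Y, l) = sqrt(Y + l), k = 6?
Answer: -5440 + 16*I*sqrt(55) ≈ -5440.0 + 118.66*I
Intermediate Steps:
D(I) = -6/5 (D(I) = 6/((-1*5)) = 6/(-5) = 6*(-1/5) = -6/5)
80*(-68 + G(-1, D(6))) = 80*(-68 + sqrt(-1 - 6/5)) = 80*(-68 + sqrt(-11/5)) = 80*(-68 + I*sqrt(55)/5) = -5440 + 16*I*sqrt(55)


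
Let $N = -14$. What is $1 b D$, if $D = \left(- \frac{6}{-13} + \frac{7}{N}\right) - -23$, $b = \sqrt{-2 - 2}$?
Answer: $\frac{597 i}{13} \approx 45.923 i$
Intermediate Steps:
$b = 2 i$ ($b = \sqrt{-4} = 2 i \approx 2.0 i$)
$D = \frac{597}{26}$ ($D = \left(- \frac{6}{-13} + \frac{7}{-14}\right) - -23 = \left(\left(-6\right) \left(- \frac{1}{13}\right) + 7 \left(- \frac{1}{14}\right)\right) + 23 = \left(\frac{6}{13} - \frac{1}{2}\right) + 23 = - \frac{1}{26} + 23 = \frac{597}{26} \approx 22.962$)
$1 b D = 1 \cdot 2 i \frac{597}{26} = 2 i \frac{597}{26} = \frac{597 i}{13}$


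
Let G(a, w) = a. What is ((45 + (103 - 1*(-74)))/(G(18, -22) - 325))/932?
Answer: -111/143062 ≈ -0.00077589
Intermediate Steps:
((45 + (103 - 1*(-74)))/(G(18, -22) - 325))/932 = ((45 + (103 - 1*(-74)))/(18 - 325))/932 = ((45 + (103 + 74))/(-307))*(1/932) = ((45 + 177)*(-1/307))*(1/932) = (222*(-1/307))*(1/932) = -222/307*1/932 = -111/143062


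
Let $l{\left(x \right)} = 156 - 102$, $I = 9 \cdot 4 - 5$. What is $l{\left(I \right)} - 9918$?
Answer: $-9864$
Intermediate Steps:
$I = 31$ ($I = 36 - 5 = 31$)
$l{\left(x \right)} = 54$
$l{\left(I \right)} - 9918 = 54 - 9918 = -9864$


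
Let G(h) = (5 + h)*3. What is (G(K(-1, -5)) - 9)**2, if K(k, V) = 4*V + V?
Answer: 4761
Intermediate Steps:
K(k, V) = 5*V
G(h) = 15 + 3*h
(G(K(-1, -5)) - 9)**2 = ((15 + 3*(5*(-5))) - 9)**2 = ((15 + 3*(-25)) - 9)**2 = ((15 - 75) - 9)**2 = (-60 - 9)**2 = (-69)**2 = 4761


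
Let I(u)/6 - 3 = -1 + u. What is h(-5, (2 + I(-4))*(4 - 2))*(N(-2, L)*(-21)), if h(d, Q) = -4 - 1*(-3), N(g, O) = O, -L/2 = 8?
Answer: -336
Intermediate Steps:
L = -16 (L = -2*8 = -16)
I(u) = 12 + 6*u (I(u) = 18 + 6*(-1 + u) = 18 + (-6 + 6*u) = 12 + 6*u)
h(d, Q) = -1 (h(d, Q) = -4 + 3 = -1)
h(-5, (2 + I(-4))*(4 - 2))*(N(-2, L)*(-21)) = -(-16)*(-21) = -1*336 = -336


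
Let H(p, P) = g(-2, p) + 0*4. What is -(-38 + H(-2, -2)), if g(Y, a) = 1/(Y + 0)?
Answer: 77/2 ≈ 38.500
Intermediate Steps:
g(Y, a) = 1/Y
H(p, P) = -½ (H(p, P) = 1/(-2) + 0*4 = -½ + 0 = -½)
-(-38 + H(-2, -2)) = -(-38 - ½) = -1*(-77/2) = 77/2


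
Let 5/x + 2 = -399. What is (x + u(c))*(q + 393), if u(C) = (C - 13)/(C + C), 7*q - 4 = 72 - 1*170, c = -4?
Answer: 18006489/22456 ≈ 801.86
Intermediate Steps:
x = -5/401 (x = 5/(-2 - 399) = 5/(-401) = 5*(-1/401) = -5/401 ≈ -0.012469)
q = -94/7 (q = 4/7 + (72 - 1*170)/7 = 4/7 + (72 - 170)/7 = 4/7 + (⅐)*(-98) = 4/7 - 14 = -94/7 ≈ -13.429)
u(C) = (-13 + C)/(2*C) (u(C) = (-13 + C)/((2*C)) = (-13 + C)*(1/(2*C)) = (-13 + C)/(2*C))
(x + u(c))*(q + 393) = (-5/401 + (½)*(-13 - 4)/(-4))*(-94/7 + 393) = (-5/401 + (½)*(-¼)*(-17))*(2657/7) = (-5/401 + 17/8)*(2657/7) = (6777/3208)*(2657/7) = 18006489/22456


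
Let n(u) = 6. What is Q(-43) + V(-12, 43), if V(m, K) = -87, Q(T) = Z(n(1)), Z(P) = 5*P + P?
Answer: -51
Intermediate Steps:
Z(P) = 6*P
Q(T) = 36 (Q(T) = 6*6 = 36)
Q(-43) + V(-12, 43) = 36 - 87 = -51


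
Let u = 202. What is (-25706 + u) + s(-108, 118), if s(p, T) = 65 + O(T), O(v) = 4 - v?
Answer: -25553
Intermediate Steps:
s(p, T) = 69 - T (s(p, T) = 65 + (4 - T) = 69 - T)
(-25706 + u) + s(-108, 118) = (-25706 + 202) + (69 - 1*118) = -25504 + (69 - 118) = -25504 - 49 = -25553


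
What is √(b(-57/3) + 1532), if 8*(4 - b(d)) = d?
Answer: √24614/4 ≈ 39.222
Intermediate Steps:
b(d) = 4 - d/8
√(b(-57/3) + 1532) = √((4 - (-57)/(8*3)) + 1532) = √((4 - ⅛*(-19)) + 1532) = √((4 + 19/8) + 1532) = √(51/8 + 1532) = √(12307/8) = √24614/4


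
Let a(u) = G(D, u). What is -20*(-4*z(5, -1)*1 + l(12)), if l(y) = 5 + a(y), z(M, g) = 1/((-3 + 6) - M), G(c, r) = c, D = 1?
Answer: -160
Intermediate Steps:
a(u) = 1
z(M, g) = 1/(3 - M)
l(y) = 6 (l(y) = 5 + 1 = 6)
-20*(-4*z(5, -1)*1 + l(12)) = -20*(-(-4)/(-3 + 5)*1 + 6) = -20*(-(-4)/2*1 + 6) = -20*(-4*(-1/2)*1 + 6) = -20*(2*1 + 6) = -20*(2 + 6) = -20*8 = -160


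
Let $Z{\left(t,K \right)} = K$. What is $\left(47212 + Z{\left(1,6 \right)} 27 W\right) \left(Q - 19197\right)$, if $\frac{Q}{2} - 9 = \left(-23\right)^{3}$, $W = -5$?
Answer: $-2019090226$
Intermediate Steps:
$Q = -24316$ ($Q = 18 + 2 \left(-23\right)^{3} = 18 + 2 \left(-12167\right) = 18 - 24334 = -24316$)
$\left(47212 + Z{\left(1,6 \right)} 27 W\right) \left(Q - 19197\right) = \left(47212 + 6 \cdot 27 \left(-5\right)\right) \left(-24316 - 19197\right) = \left(47212 + 162 \left(-5\right)\right) \left(-43513\right) = \left(47212 - 810\right) \left(-43513\right) = 46402 \left(-43513\right) = -2019090226$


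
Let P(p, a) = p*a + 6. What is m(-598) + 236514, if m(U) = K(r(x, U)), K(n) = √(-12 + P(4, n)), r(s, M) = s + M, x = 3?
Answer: 236514 + I*√2386 ≈ 2.3651e+5 + 48.847*I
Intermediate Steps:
P(p, a) = 6 + a*p (P(p, a) = a*p + 6 = 6 + a*p)
r(s, M) = M + s
K(n) = √(-6 + 4*n) (K(n) = √(-12 + (6 + n*4)) = √(-12 + (6 + 4*n)) = √(-6 + 4*n))
m(U) = √(6 + 4*U) (m(U) = √(-6 + 4*(U + 3)) = √(-6 + 4*(3 + U)) = √(-6 + (12 + 4*U)) = √(6 + 4*U))
m(-598) + 236514 = √(6 + 4*(-598)) + 236514 = √(6 - 2392) + 236514 = √(-2386) + 236514 = I*√2386 + 236514 = 236514 + I*√2386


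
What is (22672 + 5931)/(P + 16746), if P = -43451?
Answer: -28603/26705 ≈ -1.0711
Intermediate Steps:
(22672 + 5931)/(P + 16746) = (22672 + 5931)/(-43451 + 16746) = 28603/(-26705) = 28603*(-1/26705) = -28603/26705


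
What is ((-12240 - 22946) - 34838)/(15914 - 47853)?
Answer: 70024/31939 ≈ 2.1924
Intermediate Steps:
((-12240 - 22946) - 34838)/(15914 - 47853) = (-35186 - 34838)/(-31939) = -70024*(-1/31939) = 70024/31939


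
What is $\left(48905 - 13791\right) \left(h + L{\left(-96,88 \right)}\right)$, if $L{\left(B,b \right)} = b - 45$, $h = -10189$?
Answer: $-356266644$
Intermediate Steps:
$L{\left(B,b \right)} = -45 + b$ ($L{\left(B,b \right)} = b - 45 = -45 + b$)
$\left(48905 - 13791\right) \left(h + L{\left(-96,88 \right)}\right) = \left(48905 - 13791\right) \left(-10189 + \left(-45 + 88\right)\right) = 35114 \left(-10189 + 43\right) = 35114 \left(-10146\right) = -356266644$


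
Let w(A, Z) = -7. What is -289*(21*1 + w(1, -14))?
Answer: -4046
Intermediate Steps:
-289*(21*1 + w(1, -14)) = -289*(21*1 - 7) = -289*(21 - 7) = -289*14 = -4046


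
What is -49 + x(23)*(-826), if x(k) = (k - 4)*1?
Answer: -15743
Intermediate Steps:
x(k) = -4 + k (x(k) = (-4 + k)*1 = -4 + k)
-49 + x(23)*(-826) = -49 + (-4 + 23)*(-826) = -49 + 19*(-826) = -49 - 15694 = -15743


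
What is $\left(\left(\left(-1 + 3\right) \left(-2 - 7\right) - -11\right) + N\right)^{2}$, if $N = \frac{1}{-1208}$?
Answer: $\frac{71520849}{1459264} \approx 49.012$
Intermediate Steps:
$N = - \frac{1}{1208} \approx -0.00082781$
$\left(\left(\left(-1 + 3\right) \left(-2 - 7\right) - -11\right) + N\right)^{2} = \left(\left(\left(-1 + 3\right) \left(-2 - 7\right) - -11\right) - \frac{1}{1208}\right)^{2} = \left(\left(2 \left(-9\right) + 11\right) - \frac{1}{1208}\right)^{2} = \left(\left(-18 + 11\right) - \frac{1}{1208}\right)^{2} = \left(-7 - \frac{1}{1208}\right)^{2} = \left(- \frac{8457}{1208}\right)^{2} = \frac{71520849}{1459264}$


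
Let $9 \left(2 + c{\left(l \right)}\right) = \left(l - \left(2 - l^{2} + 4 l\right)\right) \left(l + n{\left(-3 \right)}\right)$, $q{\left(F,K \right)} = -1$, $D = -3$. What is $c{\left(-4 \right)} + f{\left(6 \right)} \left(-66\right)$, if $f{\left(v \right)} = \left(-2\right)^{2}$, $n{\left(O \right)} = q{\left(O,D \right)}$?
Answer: $- \frac{2524}{9} \approx -280.44$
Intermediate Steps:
$n{\left(O \right)} = -1$
$f{\left(v \right)} = 4$
$c{\left(l \right)} = -2 + \frac{\left(-1 + l\right) \left(-2 + l^{2} - 3 l\right)}{9}$ ($c{\left(l \right)} = -2 + \frac{\left(l - \left(2 - l^{2} + 4 l\right)\right) \left(l - 1\right)}{9} = -2 + \frac{\left(l - \left(2 - l^{2} + 4 l\right)\right) \left(-1 + l\right)}{9} = -2 + \frac{\left(-2 + l^{2} - 3 l\right) \left(-1 + l\right)}{9} = -2 + \frac{\left(-1 + l\right) \left(-2 + l^{2} - 3 l\right)}{9}$)
$c{\left(-4 \right)} + f{\left(6 \right)} \left(-66\right) = \left(- \frac{16}{9} - \frac{4 \left(-4\right)^{2}}{9} + \frac{1}{9} \left(-4\right) + \frac{\left(-4\right)^{3}}{9}\right) + 4 \left(-66\right) = \left(- \frac{16}{9} - \frac{64}{9} - \frac{4}{9} + \frac{1}{9} \left(-64\right)\right) - 264 = \left(- \frac{16}{9} - \frac{64}{9} - \frac{4}{9} - \frac{64}{9}\right) - 264 = - \frac{148}{9} - 264 = - \frac{2524}{9}$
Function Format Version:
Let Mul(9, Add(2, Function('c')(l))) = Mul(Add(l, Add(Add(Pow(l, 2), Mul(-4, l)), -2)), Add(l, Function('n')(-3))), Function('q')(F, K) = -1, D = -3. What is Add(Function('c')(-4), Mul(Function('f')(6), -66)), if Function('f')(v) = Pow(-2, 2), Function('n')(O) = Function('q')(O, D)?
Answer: Rational(-2524, 9) ≈ -280.44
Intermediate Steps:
Function('n')(O) = -1
Function('f')(v) = 4
Function('c')(l) = Add(-2, Mul(Rational(1, 9), Add(-1, l), Add(-2, Pow(l, 2), Mul(-3, l)))) (Function('c')(l) = Add(-2, Mul(Rational(1, 9), Mul(Add(l, Add(Add(Pow(l, 2), Mul(-4, l)), -2)), Add(l, -1)))) = Add(-2, Mul(Rational(1, 9), Mul(Add(l, Add(-2, Pow(l, 2), Mul(-4, l))), Add(-1, l)))) = Add(-2, Mul(Rational(1, 9), Mul(Add(-2, Pow(l, 2), Mul(-3, l)), Add(-1, l)))) = Add(-2, Mul(Rational(1, 9), Mul(Add(-1, l), Add(-2, Pow(l, 2), Mul(-3, l))))) = Add(-2, Mul(Rational(1, 9), Add(-1, l), Add(-2, Pow(l, 2), Mul(-3, l)))))
Add(Function('c')(-4), Mul(Function('f')(6), -66)) = Add(Add(Rational(-16, 9), Mul(Rational(-4, 9), Pow(-4, 2)), Mul(Rational(1, 9), -4), Mul(Rational(1, 9), Pow(-4, 3))), Mul(4, -66)) = Add(Add(Rational(-16, 9), Mul(Rational(-4, 9), 16), Rational(-4, 9), Mul(Rational(1, 9), -64)), -264) = Add(Add(Rational(-16, 9), Rational(-64, 9), Rational(-4, 9), Rational(-64, 9)), -264) = Add(Rational(-148, 9), -264) = Rational(-2524, 9)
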